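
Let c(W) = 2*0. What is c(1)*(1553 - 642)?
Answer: 0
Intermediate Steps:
c(W) = 0
c(1)*(1553 - 642) = 0*(1553 - 642) = 0*911 = 0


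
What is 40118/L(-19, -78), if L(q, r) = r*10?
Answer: -1543/30 ≈ -51.433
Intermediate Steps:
L(q, r) = 10*r
40118/L(-19, -78) = 40118/((10*(-78))) = 40118/(-780) = 40118*(-1/780) = -1543/30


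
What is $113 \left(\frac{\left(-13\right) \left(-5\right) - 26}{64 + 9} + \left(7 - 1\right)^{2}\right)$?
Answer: $\frac{301371}{73} \approx 4128.4$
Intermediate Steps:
$113 \left(\frac{\left(-13\right) \left(-5\right) - 26}{64 + 9} + \left(7 - 1\right)^{2}\right) = 113 \left(\frac{65 - 26}{73} + 6^{2}\right) = 113 \left(39 \cdot \frac{1}{73} + 36\right) = 113 \left(\frac{39}{73} + 36\right) = 113 \cdot \frac{2667}{73} = \frac{301371}{73}$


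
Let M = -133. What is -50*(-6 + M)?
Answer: 6950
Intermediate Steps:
-50*(-6 + M) = -50*(-6 - 133) = -50*(-139) = 6950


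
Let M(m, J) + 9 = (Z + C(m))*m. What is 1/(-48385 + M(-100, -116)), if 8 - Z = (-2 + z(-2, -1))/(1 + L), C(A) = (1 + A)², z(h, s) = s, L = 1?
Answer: -1/1029444 ≈ -9.7140e-7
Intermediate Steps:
Z = 19/2 (Z = 8 - (-2 - 1)/(1 + 1) = 8 - (-3)/2 = 8 - 1*(-3/2) = 8 + 3/2 = 19/2 ≈ 9.5000)
M(m, J) = -9 + m*(19/2 + (1 + m)²) (M(m, J) = -9 + (19/2 + (1 + m)²)*m = -9 + m*(19/2 + (1 + m)²))
1/(-48385 + M(-100, -116)) = 1/(-48385 + (-9 + (19/2)*(-100) - 100*(1 - 100)²)) = 1/(-48385 + (-9 - 950 - 100*(-99)²)) = 1/(-48385 + (-9 - 950 - 100*9801)) = 1/(-48385 + (-9 - 950 - 980100)) = 1/(-48385 - 981059) = 1/(-1029444) = -1/1029444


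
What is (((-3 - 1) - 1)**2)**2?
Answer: 625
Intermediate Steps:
(((-3 - 1) - 1)**2)**2 = ((-4 - 1)**2)**2 = ((-5)**2)**2 = 25**2 = 625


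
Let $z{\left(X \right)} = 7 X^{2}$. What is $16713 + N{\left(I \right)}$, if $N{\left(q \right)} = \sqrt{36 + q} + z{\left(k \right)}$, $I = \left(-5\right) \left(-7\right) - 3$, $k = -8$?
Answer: $17161 + 2 \sqrt{17} \approx 17169.0$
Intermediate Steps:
$I = 32$ ($I = 35 - 3 = 32$)
$N{\left(q \right)} = 448 + \sqrt{36 + q}$ ($N{\left(q \right)} = \sqrt{36 + q} + 7 \left(-8\right)^{2} = \sqrt{36 + q} + 7 \cdot 64 = \sqrt{36 + q} + 448 = 448 + \sqrt{36 + q}$)
$16713 + N{\left(I \right)} = 16713 + \left(448 + \sqrt{36 + 32}\right) = 16713 + \left(448 + \sqrt{68}\right) = 16713 + \left(448 + 2 \sqrt{17}\right) = 17161 + 2 \sqrt{17}$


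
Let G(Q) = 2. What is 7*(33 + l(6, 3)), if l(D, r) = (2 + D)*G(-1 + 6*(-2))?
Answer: 343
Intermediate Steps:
l(D, r) = 4 + 2*D (l(D, r) = (2 + D)*2 = 4 + 2*D)
7*(33 + l(6, 3)) = 7*(33 + (4 + 2*6)) = 7*(33 + (4 + 12)) = 7*(33 + 16) = 7*49 = 343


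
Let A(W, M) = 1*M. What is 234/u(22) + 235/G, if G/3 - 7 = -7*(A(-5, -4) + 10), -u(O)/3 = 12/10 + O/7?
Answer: -32237/1596 ≈ -20.199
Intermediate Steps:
u(O) = -18/5 - 3*O/7 (u(O) = -3*(12/10 + O/7) = -3*(12*(⅒) + O*(⅐)) = -3*(6/5 + O/7) = -18/5 - 3*O/7)
A(W, M) = M
G = -105 (G = 21 + 3*(-7*(-4 + 10)) = 21 + 3*(-7*6) = 21 + 3*(-42) = 21 - 126 = -105)
234/u(22) + 235/G = 234/(-18/5 - 3/7*22) + 235/(-105) = 234/(-18/5 - 66/7) + 235*(-1/105) = 234/(-456/35) - 47/21 = 234*(-35/456) - 47/21 = -1365/76 - 47/21 = -32237/1596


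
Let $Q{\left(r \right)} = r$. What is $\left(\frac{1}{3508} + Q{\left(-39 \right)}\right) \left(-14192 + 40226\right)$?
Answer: $- \frac{1780868787}{1754} \approx -1.0153 \cdot 10^{6}$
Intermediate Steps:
$\left(\frac{1}{3508} + Q{\left(-39 \right)}\right) \left(-14192 + 40226\right) = \left(\frac{1}{3508} - 39\right) \left(-14192 + 40226\right) = \left(\frac{1}{3508} - 39\right) 26034 = \left(- \frac{136811}{3508}\right) 26034 = - \frac{1780868787}{1754}$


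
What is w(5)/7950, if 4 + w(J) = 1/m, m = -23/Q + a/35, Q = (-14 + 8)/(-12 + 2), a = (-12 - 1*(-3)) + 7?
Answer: -16229/32046450 ≈ -0.00050642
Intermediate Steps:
a = -2 (a = (-12 + 3) + 7 = -9 + 7 = -2)
Q = 3/5 (Q = -6/(-10) = -6*(-1/10) = 3/5 ≈ 0.60000)
m = -4031/105 (m = -23/3/5 - 2/35 = -23*5/3 - 2*1/35 = -115/3 - 2/35 = -4031/105 ≈ -38.391)
w(J) = -16229/4031 (w(J) = -4 + 1/(-4031/105) = -4 - 105/4031 = -16229/4031)
w(5)/7950 = -16229/4031/7950 = -16229/4031*1/7950 = -16229/32046450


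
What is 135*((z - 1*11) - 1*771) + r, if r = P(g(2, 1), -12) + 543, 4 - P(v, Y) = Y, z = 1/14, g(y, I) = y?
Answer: -1470019/14 ≈ -1.0500e+5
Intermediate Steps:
z = 1/14 ≈ 0.071429
P(v, Y) = 4 - Y
r = 559 (r = (4 - 1*(-12)) + 543 = (4 + 12) + 543 = 16 + 543 = 559)
135*((z - 1*11) - 1*771) + r = 135*((1/14 - 1*11) - 1*771) + 559 = 135*((1/14 - 11) - 771) + 559 = 135*(-153/14 - 771) + 559 = 135*(-10947/14) + 559 = -1477845/14 + 559 = -1470019/14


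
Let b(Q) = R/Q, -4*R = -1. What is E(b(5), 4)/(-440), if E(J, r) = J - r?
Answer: 79/8800 ≈ 0.0089773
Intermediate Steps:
R = ¼ (R = -¼*(-1) = ¼ ≈ 0.25000)
b(Q) = 1/(4*Q)
E(b(5), 4)/(-440) = ((¼)/5 - 1*4)/(-440) = ((¼)*(⅕) - 4)*(-1/440) = (1/20 - 4)*(-1/440) = -79/20*(-1/440) = 79/8800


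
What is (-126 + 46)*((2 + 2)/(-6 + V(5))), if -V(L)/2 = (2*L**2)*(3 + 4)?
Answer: 160/353 ≈ 0.45326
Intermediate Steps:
V(L) = -28*L**2 (V(L) = -2*2*L**2*(3 + 4) = -2*2*L**2*7 = -28*L**2)
(-126 + 46)*((2 + 2)/(-6 + V(5))) = (-126 + 46)*((2 + 2)/(-6 - 28*5**2)) = -80*4/(-6 - 28*25) = -80*4/(-6 - 700) = -80*4/(-706) = -(-40)*4/353 = -80*(-2/353) = 160/353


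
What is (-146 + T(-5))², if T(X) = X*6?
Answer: 30976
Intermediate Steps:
T(X) = 6*X
(-146 + T(-5))² = (-146 + 6*(-5))² = (-146 - 30)² = (-176)² = 30976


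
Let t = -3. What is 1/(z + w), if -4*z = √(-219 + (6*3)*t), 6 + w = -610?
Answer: -1408/867367 + 4*I*√273/6071569 ≈ -0.0016233 + 1.0885e-5*I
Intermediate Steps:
w = -616 (w = -6 - 610 = -616)
z = -I*√273/4 (z = -√(-219 + (6*3)*(-3))/4 = -√(-219 + 18*(-3))/4 = -√(-219 - 54)/4 = -I*√273/4 ≈ -4.1307*I)
1/(z + w) = 1/(-I*√273/4 - 616) = 1/(-616 - I*√273/4)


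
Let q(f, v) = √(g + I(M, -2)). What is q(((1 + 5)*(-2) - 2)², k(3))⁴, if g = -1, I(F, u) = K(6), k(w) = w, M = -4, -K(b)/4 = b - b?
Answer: 1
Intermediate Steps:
K(b) = 0 (K(b) = -4*(b - b) = -4*0 = 0)
I(F, u) = 0
q(f, v) = I (q(f, v) = √(-1 + 0) = √(-1) = I)
q(((1 + 5)*(-2) - 2)², k(3))⁴ = I⁴ = 1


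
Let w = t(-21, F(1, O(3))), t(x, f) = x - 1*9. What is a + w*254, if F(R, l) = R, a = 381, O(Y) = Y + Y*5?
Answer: -7239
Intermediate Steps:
O(Y) = 6*Y (O(Y) = Y + 5*Y = 6*Y)
t(x, f) = -9 + x (t(x, f) = x - 9 = -9 + x)
w = -30 (w = -9 - 21 = -30)
a + w*254 = 381 - 30*254 = 381 - 7620 = -7239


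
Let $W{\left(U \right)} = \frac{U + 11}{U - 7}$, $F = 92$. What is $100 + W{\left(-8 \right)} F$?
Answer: $\frac{408}{5} \approx 81.6$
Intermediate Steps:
$W{\left(U \right)} = \frac{11 + U}{-7 + U}$
$100 + W{\left(-8 \right)} F = 100 + \frac{11 - 8}{-7 - 8} \cdot 92 = 100 + \frac{1}{-15} \cdot 3 \cdot 92 = 100 + \left(- \frac{1}{15}\right) 3 \cdot 92 = 100 - \frac{92}{5} = \frac{408}{5}$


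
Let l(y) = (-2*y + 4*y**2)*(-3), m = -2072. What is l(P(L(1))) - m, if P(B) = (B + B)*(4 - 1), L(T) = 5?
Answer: -8548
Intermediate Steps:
P(B) = 6*B (P(B) = (2*B)*3 = 6*B)
l(y) = -12*y**2 + 6*y
l(P(L(1))) - m = 6*(6*5)*(1 - 12*5) - 1*(-2072) = 6*30*(1 - 2*30) + 2072 = 6*30*(1 - 60) + 2072 = 6*30*(-59) + 2072 = -10620 + 2072 = -8548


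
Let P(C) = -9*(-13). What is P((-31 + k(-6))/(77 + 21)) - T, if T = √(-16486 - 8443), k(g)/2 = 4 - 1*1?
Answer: 117 - I*√24929 ≈ 117.0 - 157.89*I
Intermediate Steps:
k(g) = 6 (k(g) = 2*(4 - 1*1) = 2*(4 - 1) = 2*3 = 6)
P(C) = 117
T = I*√24929 (T = √(-24929) = I*√24929 ≈ 157.89*I)
P((-31 + k(-6))/(77 + 21)) - T = 117 - I*√24929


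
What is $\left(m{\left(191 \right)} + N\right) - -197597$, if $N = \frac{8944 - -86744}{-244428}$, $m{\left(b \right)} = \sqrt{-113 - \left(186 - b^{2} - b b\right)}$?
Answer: $\frac{4024845319}{20369} + \sqrt{72663} \approx 1.9787 \cdot 10^{5}$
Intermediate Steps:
$m{\left(b \right)} = \sqrt{-299 + 2 b^{2}}$ ($m{\left(b \right)} = \sqrt{-113 + \left(\left(b^{2} + b^{2}\right) - 186\right)} = \sqrt{-113 + \left(2 b^{2} - 186\right)} = \sqrt{-113 + \left(-186 + 2 b^{2}\right)} = \sqrt{-299 + 2 b^{2}}$)
$N = - \frac{7974}{20369}$ ($N = \left(8944 + 86744\right) \left(- \frac{1}{244428}\right) = 95688 \left(- \frac{1}{244428}\right) = - \frac{7974}{20369} \approx -0.39148$)
$\left(m{\left(191 \right)} + N\right) - -197597 = \left(\sqrt{-299 + 2 \cdot 191^{2}} - \frac{7974}{20369}\right) - -197597 = \left(\sqrt{-299 + 2 \cdot 36481} - \frac{7974}{20369}\right) + 197597 = \left(\sqrt{-299 + 72962} - \frac{7974}{20369}\right) + 197597 = \left(\sqrt{72663} - \frac{7974}{20369}\right) + 197597 = \left(- \frac{7974}{20369} + \sqrt{72663}\right) + 197597 = \frac{4024845319}{20369} + \sqrt{72663}$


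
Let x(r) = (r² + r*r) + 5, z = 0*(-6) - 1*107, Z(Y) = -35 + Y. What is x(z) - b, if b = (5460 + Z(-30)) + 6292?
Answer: 11216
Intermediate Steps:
z = -107 (z = 0 - 107 = -107)
x(r) = 5 + 2*r² (x(r) = (r² + r²) + 5 = 2*r² + 5 = 5 + 2*r²)
b = 11687 (b = (5460 + (-35 - 30)) + 6292 = (5460 - 65) + 6292 = 5395 + 6292 = 11687)
x(z) - b = (5 + 2*(-107)²) - 1*11687 = (5 + 2*11449) - 11687 = (5 + 22898) - 11687 = 22903 - 11687 = 11216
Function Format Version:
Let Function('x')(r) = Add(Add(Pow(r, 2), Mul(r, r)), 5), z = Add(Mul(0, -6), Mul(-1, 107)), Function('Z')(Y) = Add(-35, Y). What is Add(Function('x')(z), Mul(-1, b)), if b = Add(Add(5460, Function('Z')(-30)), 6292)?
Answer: 11216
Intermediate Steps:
z = -107 (z = Add(0, -107) = -107)
Function('x')(r) = Add(5, Mul(2, Pow(r, 2))) (Function('x')(r) = Add(Add(Pow(r, 2), Pow(r, 2)), 5) = Add(Mul(2, Pow(r, 2)), 5) = Add(5, Mul(2, Pow(r, 2))))
b = 11687 (b = Add(Add(5460, Add(-35, -30)), 6292) = Add(Add(5460, -65), 6292) = Add(5395, 6292) = 11687)
Add(Function('x')(z), Mul(-1, b)) = Add(Add(5, Mul(2, Pow(-107, 2))), Mul(-1, 11687)) = Add(Add(5, Mul(2, 11449)), -11687) = Add(Add(5, 22898), -11687) = Add(22903, -11687) = 11216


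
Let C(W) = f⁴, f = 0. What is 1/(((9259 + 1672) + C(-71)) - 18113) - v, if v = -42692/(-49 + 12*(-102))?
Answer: -16137643/481194 ≈ -33.537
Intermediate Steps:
C(W) = 0 (C(W) = 0⁴ = 0)
v = 42692/1273 (v = -42692/(-49 - 1224) = -42692/(-1273) = -42692*(-1/1273) = 42692/1273 ≈ 33.536)
1/(((9259 + 1672) + C(-71)) - 18113) - v = 1/(((9259 + 1672) + 0) - 18113) - 1*42692/1273 = 1/((10931 + 0) - 18113) - 42692/1273 = 1/(10931 - 18113) - 42692/1273 = 1/(-7182) - 42692/1273 = -1/7182 - 42692/1273 = -16137643/481194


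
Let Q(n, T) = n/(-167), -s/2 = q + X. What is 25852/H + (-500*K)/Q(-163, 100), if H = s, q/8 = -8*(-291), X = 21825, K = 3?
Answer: -10134581438/6593187 ≈ -1537.1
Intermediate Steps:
q = 18624 (q = 8*(-8*(-291)) = 8*2328 = 18624)
s = -80898 (s = -2*(18624 + 21825) = -2*40449 = -80898)
Q(n, T) = -n/167 (Q(n, T) = n*(-1/167) = -n/167)
H = -80898
25852/H + (-500*K)/Q(-163, 100) = 25852/(-80898) + (-500*3)/((-1/167*(-163))) = 25852*(-1/80898) - 1500/163/167 = -12926/40449 - 1500*167/163 = -12926/40449 - 250500/163 = -10134581438/6593187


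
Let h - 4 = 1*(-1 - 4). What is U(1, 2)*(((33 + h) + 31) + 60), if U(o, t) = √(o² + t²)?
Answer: 123*√5 ≈ 275.04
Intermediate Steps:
h = -1 (h = 4 + 1*(-1 - 4) = 4 + 1*(-5) = 4 - 5 = -1)
U(1, 2)*(((33 + h) + 31) + 60) = √(1² + 2²)*(((33 - 1) + 31) + 60) = √(1 + 4)*((32 + 31) + 60) = √5*(63 + 60) = √5*123 = 123*√5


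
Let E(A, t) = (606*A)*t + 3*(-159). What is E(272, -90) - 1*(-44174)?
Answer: -14791183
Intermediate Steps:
E(A, t) = -477 + 606*A*t (E(A, t) = 606*A*t - 477 = -477 + 606*A*t)
E(272, -90) - 1*(-44174) = (-477 + 606*272*(-90)) - 1*(-44174) = (-477 - 14834880) + 44174 = -14835357 + 44174 = -14791183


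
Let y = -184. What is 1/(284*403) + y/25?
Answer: -21059143/2861300 ≈ -7.3600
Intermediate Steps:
1/(284*403) + y/25 = 1/(284*403) - 184/25 = (1/284)*(1/403) - 184*1/25 = 1/114452 - 184/25 = -21059143/2861300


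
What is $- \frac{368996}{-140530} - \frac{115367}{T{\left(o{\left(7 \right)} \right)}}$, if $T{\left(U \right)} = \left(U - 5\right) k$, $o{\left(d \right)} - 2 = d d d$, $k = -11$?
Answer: $\frac{351851391}{10511644} \approx 33.473$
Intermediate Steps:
$o{\left(d \right)} = 2 + d^{3}$ ($o{\left(d \right)} = 2 + d d d = 2 + d^{2} d = 2 + d^{3}$)
$T{\left(U \right)} = 55 - 11 U$ ($T{\left(U \right)} = \left(U - 5\right) \left(-11\right) = \left(-5 + U\right) \left(-11\right) = 55 - 11 U$)
$- \frac{368996}{-140530} - \frac{115367}{T{\left(o{\left(7 \right)} \right)}} = - \frac{368996}{-140530} - \frac{115367}{55 - 11 \left(2 + 7^{3}\right)} = \left(-368996\right) \left(- \frac{1}{140530}\right) - \frac{115367}{55 - 11 \left(2 + 343\right)} = \frac{184498}{70265} - \frac{115367}{55 - 3795} = \frac{184498}{70265} - \frac{115367}{-3740} = \frac{184498}{70265} - - \frac{115367}{3740} = \frac{184498}{70265} + \frac{115367}{3740} = \frac{351851391}{10511644}$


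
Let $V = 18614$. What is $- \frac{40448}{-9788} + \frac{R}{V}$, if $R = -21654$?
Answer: $\frac{67618715}{22774229} \approx 2.9691$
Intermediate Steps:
$- \frac{40448}{-9788} + \frac{R}{V} = - \frac{40448}{-9788} - \frac{21654}{18614} = \left(-40448\right) \left(- \frac{1}{9788}\right) - \frac{10827}{9307} = \frac{10112}{2447} - \frac{10827}{9307} = \frac{67618715}{22774229}$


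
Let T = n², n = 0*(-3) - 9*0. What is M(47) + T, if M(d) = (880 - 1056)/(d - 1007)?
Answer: 11/60 ≈ 0.18333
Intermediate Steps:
n = 0 (n = 0 + 0 = 0)
T = 0 (T = 0² = 0)
M(d) = -176/(-1007 + d)
M(47) + T = -176/(-1007 + 47) + 0 = -176/(-960) + 0 = -176*(-1/960) + 0 = 11/60 + 0 = 11/60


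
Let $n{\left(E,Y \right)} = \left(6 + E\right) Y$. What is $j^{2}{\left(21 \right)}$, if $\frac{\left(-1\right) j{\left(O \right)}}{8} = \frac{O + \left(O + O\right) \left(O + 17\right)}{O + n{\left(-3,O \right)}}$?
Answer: $23716$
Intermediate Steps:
$n{\left(E,Y \right)} = Y \left(6 + E\right)$
$j{\left(O \right)} = - \frac{2 \left(O + 2 O \left(17 + O\right)\right)}{O}$ ($j{\left(O \right)} = - 8 \frac{O + \left(O + O\right) \left(O + 17\right)}{O + O \left(6 - 3\right)} = - 8 \frac{O + 2 O \left(17 + O\right)}{O + O 3} = - 8 \frac{O + 2 O \left(17 + O\right)}{O + 3 O} = - 8 \frac{O + 2 O \left(17 + O\right)}{4 O} = - \frac{2 \left(O + 2 O \left(17 + O\right)\right)}{O}$)
$j^{2}{\left(21 \right)} = \left(-70 - 84\right)^{2} = \left(-154\right)^{2} = 23716$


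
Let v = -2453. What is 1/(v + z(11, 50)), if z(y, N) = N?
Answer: -1/2403 ≈ -0.00041615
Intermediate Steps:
1/(v + z(11, 50)) = 1/(-2453 + 50) = 1/(-2403) = -1/2403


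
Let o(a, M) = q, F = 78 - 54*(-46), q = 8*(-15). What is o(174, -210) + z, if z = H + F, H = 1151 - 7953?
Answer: -4360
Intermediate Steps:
H = -6802
q = -120
F = 2562 (F = 78 + 2484 = 2562)
o(a, M) = -120
z = -4240 (z = -6802 + 2562 = -4240)
o(174, -210) + z = -120 - 4240 = -4360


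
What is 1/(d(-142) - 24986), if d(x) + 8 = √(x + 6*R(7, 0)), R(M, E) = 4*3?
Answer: -12497/312350053 - I*√70/624700106 ≈ -4.001e-5 - 1.3393e-8*I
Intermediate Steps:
R(M, E) = 12
d(x) = -8 + √(72 + x) (d(x) = -8 + √(x + 6*12) = -8 + √(x + 72) = -8 + √(72 + x))
1/(d(-142) - 24986) = 1/((-8 + √(72 - 142)) - 24986) = 1/((-8 + √(-70)) - 24986) = 1/((-8 + I*√70) - 24986) = 1/(-24994 + I*√70)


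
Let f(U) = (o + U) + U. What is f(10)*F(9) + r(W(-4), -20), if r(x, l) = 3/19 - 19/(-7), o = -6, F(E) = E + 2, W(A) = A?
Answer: 20864/133 ≈ 156.87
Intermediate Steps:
F(E) = 2 + E
r(x, l) = 382/133 (r(x, l) = 3*(1/19) - 19*(-1/7) = 3/19 + 19/7 = 382/133)
f(U) = -6 + 2*U (f(U) = (-6 + U) + U = -6 + 2*U)
f(10)*F(9) + r(W(-4), -20) = (-6 + 2*10)*(2 + 9) + 382/133 = (-6 + 20)*11 + 382/133 = 14*11 + 382/133 = 154 + 382/133 = 20864/133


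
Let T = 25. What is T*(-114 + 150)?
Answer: 900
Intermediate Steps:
T*(-114 + 150) = 25*(-114 + 150) = 25*36 = 900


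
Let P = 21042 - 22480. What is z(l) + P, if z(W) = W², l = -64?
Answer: 2658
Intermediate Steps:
P = -1438
z(l) + P = (-64)² - 1438 = 4096 - 1438 = 2658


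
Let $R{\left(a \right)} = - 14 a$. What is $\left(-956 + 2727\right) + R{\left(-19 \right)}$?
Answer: $2037$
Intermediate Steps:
$\left(-956 + 2727\right) + R{\left(-19 \right)} = \left(-956 + 2727\right) - -266 = 1771 + 266 = 2037$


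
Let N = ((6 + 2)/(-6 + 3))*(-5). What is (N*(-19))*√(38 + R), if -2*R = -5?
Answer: -1140*√2 ≈ -1612.2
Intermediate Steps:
R = 5/2 (R = -½*(-5) = 5/2 ≈ 2.5000)
N = 40/3 (N = (8/(-3))*(-5) = (8*(-⅓))*(-5) = -8/3*(-5) = 40/3 ≈ 13.333)
(N*(-19))*√(38 + R) = ((40/3)*(-19))*√(38 + 5/2) = -1140*√2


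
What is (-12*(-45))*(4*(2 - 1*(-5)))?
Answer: 15120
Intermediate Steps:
(-12*(-45))*(4*(2 - 1*(-5))) = 540*(4*(2 + 5)) = 540*(4*7) = 540*28 = 15120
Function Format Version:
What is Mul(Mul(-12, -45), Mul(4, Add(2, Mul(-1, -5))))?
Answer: 15120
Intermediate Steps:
Mul(Mul(-12, -45), Mul(4, Add(2, Mul(-1, -5)))) = Mul(540, Mul(4, Add(2, 5))) = Mul(540, Mul(4, 7)) = Mul(540, 28) = 15120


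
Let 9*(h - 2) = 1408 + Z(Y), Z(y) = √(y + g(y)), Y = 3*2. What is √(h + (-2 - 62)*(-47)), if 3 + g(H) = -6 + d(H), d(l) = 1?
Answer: √(28498 + I*√2)/3 ≈ 56.271 + 0.0013962*I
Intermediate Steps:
Y = 6
g(H) = -8 (g(H) = -3 + (-6 + 1) = -3 - 5 = -8)
Z(y) = √(-8 + y) (Z(y) = √(y - 8) = √(-8 + y))
h = 1426/9 + I*√2/9 (h = 2 + (1408 + √(-8 + 6))/9 = 2 + (1408 + √(-2))/9 = 2 + (1408 + I*√2)/9 = 2 + (1408/9 + I*√2/9) = 1426/9 + I*√2/9 ≈ 158.44 + 0.15713*I)
√(h + (-2 - 62)*(-47)) = √((1426/9 + I*√2/9) + (-2 - 62)*(-47)) = √((1426/9 + I*√2/9) - 64*(-47)) = √((1426/9 + I*√2/9) + 3008) = √(28498/9 + I*√2/9)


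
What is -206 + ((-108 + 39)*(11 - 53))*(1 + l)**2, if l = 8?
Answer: 234532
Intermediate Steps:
-206 + ((-108 + 39)*(11 - 53))*(1 + l)**2 = -206 + ((-108 + 39)*(11 - 53))*(1 + 8)**2 = -206 - 69*(-42)*9**2 = -206 + 2898*81 = -206 + 234738 = 234532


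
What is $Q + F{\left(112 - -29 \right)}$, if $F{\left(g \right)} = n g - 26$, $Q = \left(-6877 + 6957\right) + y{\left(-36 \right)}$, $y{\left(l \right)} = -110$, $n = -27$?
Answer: $-3863$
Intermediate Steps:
$Q = -30$ ($Q = \left(-6877 + 6957\right) - 110 = 80 - 110 = -30$)
$F{\left(g \right)} = -26 - 27 g$ ($F{\left(g \right)} = - 27 g - 26 = -26 - 27 g$)
$Q + F{\left(112 - -29 \right)} = -30 - \left(26 + 27 \left(112 - -29\right)\right) = -30 - \left(26 + 27 \left(112 + 29\right)\right) = -30 - 3833 = -3863$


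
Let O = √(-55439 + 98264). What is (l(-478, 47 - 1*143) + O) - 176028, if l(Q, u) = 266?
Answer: -175762 + 5*√1713 ≈ -1.7556e+5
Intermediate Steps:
O = 5*√1713 (O = √42825 = 5*√1713 ≈ 206.94)
(l(-478, 47 - 1*143) + O) - 176028 = (266 + 5*√1713) - 176028 = -175762 + 5*√1713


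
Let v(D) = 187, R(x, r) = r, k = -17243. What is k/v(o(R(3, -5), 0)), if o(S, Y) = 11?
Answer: -17243/187 ≈ -92.208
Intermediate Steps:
k/v(o(R(3, -5), 0)) = -17243/187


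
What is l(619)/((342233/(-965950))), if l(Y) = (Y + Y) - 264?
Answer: -940835300/342233 ≈ -2749.1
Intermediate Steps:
l(Y) = -264 + 2*Y (l(Y) = 2*Y - 264 = -264 + 2*Y)
l(619)/((342233/(-965950))) = (-264 + 2*619)/((342233/(-965950))) = (-264 + 1238)/((342233*(-1/965950))) = 974/(-342233/965950) = 974*(-965950/342233) = -940835300/342233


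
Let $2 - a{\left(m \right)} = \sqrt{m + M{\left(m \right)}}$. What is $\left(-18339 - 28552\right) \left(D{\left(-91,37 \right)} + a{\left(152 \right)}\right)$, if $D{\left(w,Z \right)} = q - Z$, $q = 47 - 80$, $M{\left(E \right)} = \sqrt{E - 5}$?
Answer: $3188588 + 46891 \sqrt{152 + 7 \sqrt{3}} \approx 3.7893 \cdot 10^{6}$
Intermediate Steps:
$M{\left(E \right)} = \sqrt{-5 + E}$
$q = -33$ ($q = 47 - 80 = -33$)
$a{\left(m \right)} = 2 - \sqrt{m + \sqrt{-5 + m}}$
$D{\left(w,Z \right)} = -33 - Z$
$\left(-18339 - 28552\right) \left(D{\left(-91,37 \right)} + a{\left(152 \right)}\right) = \left(-18339 - 28552\right) \left(\left(-33 - 37\right) + \left(2 - \sqrt{152 + \sqrt{-5 + 152}}\right)\right) = - 46891 \left(\left(-33 - 37\right) + \left(2 - \sqrt{152 + \sqrt{147}}\right)\right) = - 46891 \left(-70 + \left(2 - \sqrt{152 + 7 \sqrt{3}}\right)\right) = - 46891 \left(-68 - \sqrt{152 + 7 \sqrt{3}}\right) = 3188588 + 46891 \sqrt{152 + 7 \sqrt{3}}$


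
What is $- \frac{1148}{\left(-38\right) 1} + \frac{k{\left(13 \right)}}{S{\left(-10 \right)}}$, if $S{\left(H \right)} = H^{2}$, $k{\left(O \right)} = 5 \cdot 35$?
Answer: $\frac{2429}{76} \approx 31.961$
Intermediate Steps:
$k{\left(O \right)} = 175$
$- \frac{1148}{\left(-38\right) 1} + \frac{k{\left(13 \right)}}{S{\left(-10 \right)}} = - \frac{1148}{\left(-38\right) 1} + \frac{175}{\left(-10\right)^{2}} = - \frac{1148}{-38} + \frac{175}{100} = \left(-1148\right) \left(- \frac{1}{38}\right) + 175 \cdot \frac{1}{100} = \frac{574}{19} + \frac{7}{4} = \frac{2429}{76}$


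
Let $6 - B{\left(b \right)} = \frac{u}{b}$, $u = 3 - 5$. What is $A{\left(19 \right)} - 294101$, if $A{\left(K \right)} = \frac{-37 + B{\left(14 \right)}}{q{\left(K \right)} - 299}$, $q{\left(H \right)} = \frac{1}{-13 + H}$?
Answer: $- \frac{3691260355}{12551} \approx -2.941 \cdot 10^{5}$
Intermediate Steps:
$u = -2$ ($u = 3 - 5 = -2$)
$B{\left(b \right)} = 6 + \frac{2}{b}$ ($B{\left(b \right)} = 6 - - \frac{2}{b} = 6 + \frac{2}{b}$)
$A{\left(K \right)} = - \frac{216}{7 \left(-299 + \frac{1}{-13 + K}\right)}$ ($A{\left(K \right)} = \frac{-37 + \left(6 + \frac{2}{14}\right)}{\frac{1}{-13 + K} - 299} = \frac{-37 + \left(6 + 2 \cdot \frac{1}{14}\right)}{-299 + \frac{1}{-13 + K}} = \frac{-37 + \left(6 + \frac{1}{7}\right)}{-299 + \frac{1}{-13 + K}} = \frac{-37 + \frac{43}{7}}{-299 + \frac{1}{-13 + K}} = - \frac{216}{7 \left(-299 + \frac{1}{-13 + K}\right)}$)
$A{\left(19 \right)} - 294101 = \frac{216 \left(-13 + 19\right)}{7 \left(-3888 + 299 \cdot 19\right)} - 294101 = \frac{216}{7} \frac{1}{-3888 + 5681} \cdot 6 - 294101 = \frac{216}{7} \cdot \frac{1}{1793} \cdot 6 - 294101 = \frac{1296}{12551} - 294101 = - \frac{3691260355}{12551}$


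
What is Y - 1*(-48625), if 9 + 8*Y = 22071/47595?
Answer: 1542837393/31730 ≈ 48624.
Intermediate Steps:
Y = -33857/31730 (Y = -9/8 + (22071/47595)/8 = -9/8 + (22071*(1/47595))/8 = -9/8 + (1/8)*(7357/15865) = -9/8 + 7357/126920 = -33857/31730 ≈ -1.0670)
Y - 1*(-48625) = -33857/31730 - 1*(-48625) = -33857/31730 + 48625 = 1542837393/31730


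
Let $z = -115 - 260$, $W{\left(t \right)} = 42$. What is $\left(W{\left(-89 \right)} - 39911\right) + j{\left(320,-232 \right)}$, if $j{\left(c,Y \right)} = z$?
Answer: $-40244$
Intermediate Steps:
$z = -375$
$j{\left(c,Y \right)} = -375$
$\left(W{\left(-89 \right)} - 39911\right) + j{\left(320,-232 \right)} = \left(42 - 39911\right) - 375 = -39869 - 375 = -40244$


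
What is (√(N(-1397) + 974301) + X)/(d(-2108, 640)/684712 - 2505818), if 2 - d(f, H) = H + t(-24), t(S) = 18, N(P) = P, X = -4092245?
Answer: 350251157305/214470456884 - 85589*√243226/107235228442 ≈ 1.6327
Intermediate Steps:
d(f, H) = -16 - H (d(f, H) = 2 - (H + 18) = 2 - (18 + H) = 2 + (-18 - H) = -16 - H)
(√(N(-1397) + 974301) + X)/(d(-2108, 640)/684712 - 2505818) = (√(-1397 + 974301) - 4092245)/((-16 - 1*640)/684712 - 2505818) = (√972904 - 4092245)/((-16 - 640)*(1/684712) - 2505818) = (2*√243226 - 4092245)/(-656*1/684712 - 2505818) = (-4092245 + 2*√243226)/(-82/85589 - 2505818) = (-4092245 + 2*√243226)/(-214470456884/85589) = (-4092245 + 2*√243226)*(-85589/214470456884) = 350251157305/214470456884 - 85589*√243226/107235228442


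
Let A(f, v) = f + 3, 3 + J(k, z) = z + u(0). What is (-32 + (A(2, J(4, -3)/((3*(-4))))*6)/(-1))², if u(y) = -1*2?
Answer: 3844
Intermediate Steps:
u(y) = -2
J(k, z) = -5 + z (J(k, z) = -3 + (z - 2) = -3 + (-2 + z) = -5 + z)
A(f, v) = 3 + f
(-32 + (A(2, J(4, -3)/((3*(-4))))*6)/(-1))² = (-32 + ((3 + 2)*6)/(-1))² = (-32 + (5*6)*(-1))² = (-32 + 30*(-1))² = (-32 - 30)² = (-62)² = 3844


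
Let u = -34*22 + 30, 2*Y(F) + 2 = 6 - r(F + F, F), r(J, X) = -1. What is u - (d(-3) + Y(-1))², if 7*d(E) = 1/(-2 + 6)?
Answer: -567953/784 ≈ -724.43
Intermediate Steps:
Y(F) = 5/2 (Y(F) = -1 + (6 - 1*(-1))/2 = -1 + (6 + 1)/2 = -1 + (½)*7 = -1 + 7/2 = 5/2)
d(E) = 1/28 (d(E) = 1/(7*(-2 + 6)) = (⅐)/4 = (⅐)*(¼) = 1/28)
u = -718 (u = -748 + 30 = -718)
u - (d(-3) + Y(-1))² = -718 - (1/28 + 5/2)² = -718 - (71/28)² = -718 - 1*5041/784 = -718 - 5041/784 = -567953/784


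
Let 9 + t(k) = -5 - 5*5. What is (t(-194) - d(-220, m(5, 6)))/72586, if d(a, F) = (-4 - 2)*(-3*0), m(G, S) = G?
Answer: -39/72586 ≈ -0.00053729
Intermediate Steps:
d(a, F) = 0 (d(a, F) = -6*0 = 0)
t(k) = -39 (t(k) = -9 + (-5 - 5*5) = -9 + (-5 - 25) = -9 - 30 = -39)
(t(-194) - d(-220, m(5, 6)))/72586 = (-39 - 1*0)/72586 = (-39 + 0)*(1/72586) = -39*1/72586 = -39/72586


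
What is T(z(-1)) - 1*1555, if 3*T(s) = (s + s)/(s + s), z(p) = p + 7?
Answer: -4664/3 ≈ -1554.7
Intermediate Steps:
z(p) = 7 + p
T(s) = 1/3 (T(s) = ((s + s)/(s + s))/3 = ((2*s)/((2*s)))/3 = ((2*s)*(1/(2*s)))/3 = (1/3)*1 = 1/3)
T(z(-1)) - 1*1555 = 1/3 - 1*1555 = 1/3 - 1555 = -4664/3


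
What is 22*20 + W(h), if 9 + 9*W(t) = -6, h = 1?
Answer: 1315/3 ≈ 438.33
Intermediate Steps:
W(t) = -5/3 (W(t) = -1 + (⅑)*(-6) = -1 - ⅔ = -5/3)
22*20 + W(h) = 22*20 - 5/3 = 440 - 5/3 = 1315/3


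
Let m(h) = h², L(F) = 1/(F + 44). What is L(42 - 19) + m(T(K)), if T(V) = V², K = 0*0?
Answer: 1/67 ≈ 0.014925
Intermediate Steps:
L(F) = 1/(44 + F)
K = 0
L(42 - 19) + m(T(K)) = 1/(44 + (42 - 19)) + (0²)² = 1/(44 + 23) + 0² = 1/67 + 0 = 1/67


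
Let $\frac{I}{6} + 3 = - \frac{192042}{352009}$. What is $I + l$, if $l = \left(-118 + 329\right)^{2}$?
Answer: $\frac{15664304275}{352009} \approx 44500.0$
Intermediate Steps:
$I = - \frac{7488414}{352009}$ ($I = -18 + 6 \left(- \frac{192042}{352009}\right) = -18 - \frac{1152252}{352009} = - \frac{7488414}{352009} \approx -21.273$)
$l = 44521$ ($l = 211^{2} = 44521$)
$I + l = - \frac{7488414}{352009} + 44521 = \frac{15664304275}{352009}$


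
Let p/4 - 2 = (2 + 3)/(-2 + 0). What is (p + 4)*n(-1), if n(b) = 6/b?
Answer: -12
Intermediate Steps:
p = -2 (p = 8 + 4*((2 + 3)/(-2 + 0)) = 8 + 4*(5/(-2)) = 8 + 4*(5*(-½)) = 8 + 4*(-5/2) = 8 - 10 = -2)
(p + 4)*n(-1) = (-2 + 4)*(6/(-1)) = 2*(6*(-1)) = 2*(-6) = -12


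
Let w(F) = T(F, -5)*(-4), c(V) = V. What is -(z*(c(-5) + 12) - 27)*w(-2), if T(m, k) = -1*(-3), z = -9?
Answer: -1080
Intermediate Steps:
T(m, k) = 3
w(F) = -12 (w(F) = 3*(-4) = -12)
-(z*(c(-5) + 12) - 27)*w(-2) = -(-9*(-5 + 12) - 27)*(-12) = -(-9*7 - 27)*(-12) = -(-63 - 27)*(-12) = -(-90)*(-12) = -1*1080 = -1080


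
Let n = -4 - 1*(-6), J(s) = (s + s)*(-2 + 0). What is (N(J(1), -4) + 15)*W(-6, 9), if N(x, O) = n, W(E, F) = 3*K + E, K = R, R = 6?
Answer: 204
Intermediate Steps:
K = 6
W(E, F) = 18 + E (W(E, F) = 3*6 + E = 18 + E)
J(s) = -4*s (J(s) = (2*s)*(-2) = -4*s)
n = 2 (n = -4 + 6 = 2)
N(x, O) = 2
(N(J(1), -4) + 15)*W(-6, 9) = (2 + 15)*(18 - 6) = 17*12 = 204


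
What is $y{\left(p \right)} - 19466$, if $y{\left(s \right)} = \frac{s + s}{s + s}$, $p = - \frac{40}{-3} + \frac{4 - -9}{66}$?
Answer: $-19465$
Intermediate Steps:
$p = \frac{893}{66}$ ($p = \left(-40\right) \left(- \frac{1}{3}\right) + \left(4 + 9\right) \frac{1}{66} = \frac{40}{3} + 13 \cdot \frac{1}{66} = \frac{40}{3} + \frac{13}{66} = \frac{893}{66} \approx 13.53$)
$y{\left(s \right)} = 1$ ($y{\left(s \right)} = \frac{2 s}{2 s} = 2 s \frac{1}{2 s} = 1$)
$y{\left(p \right)} - 19466 = 1 - 19466 = -19465$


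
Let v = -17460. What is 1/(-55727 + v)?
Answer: -1/73187 ≈ -1.3664e-5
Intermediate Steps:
1/(-55727 + v) = 1/(-55727 - 17460) = 1/(-73187) = -1/73187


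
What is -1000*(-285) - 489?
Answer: 284511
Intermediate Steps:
-1000*(-285) - 489 = 285000 - 489 = 284511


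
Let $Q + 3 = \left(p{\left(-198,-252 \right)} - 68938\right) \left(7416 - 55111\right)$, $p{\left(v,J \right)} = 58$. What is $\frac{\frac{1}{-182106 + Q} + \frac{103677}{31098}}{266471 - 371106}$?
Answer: $- \frac{22705605073967}{712623427417095462} \approx -3.1862 \cdot 10^{-5}$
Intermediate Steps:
$Q = 3285231597$ ($Q = -3 + \left(58 - 68938\right) \left(7416 - 55111\right) = -3 - -3285231600 = -3 + 3285231600 = 3285231597$)
$\frac{\frac{1}{-182106 + Q} + \frac{103677}{31098}}{266471 - 371106} = \frac{\frac{1}{-182106 + 3285231597} + \frac{103677}{31098}}{266471 - 371106} = \frac{\frac{1}{3285049491} + 103677 \cdot \frac{1}{31098}}{-104635} = \left(\frac{1}{3285049491} + \frac{34559}{10366}\right) \left(- \frac{1}{104635}\right) = \frac{113528025369835}{34052823023706} \left(- \frac{1}{104635}\right) = - \frac{22705605073967}{712623427417095462}$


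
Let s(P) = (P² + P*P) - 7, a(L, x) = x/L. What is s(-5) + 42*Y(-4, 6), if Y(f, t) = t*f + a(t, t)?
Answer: -923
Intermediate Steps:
Y(f, t) = 1 + f*t (Y(f, t) = t*f + t/t = f*t + 1 = 1 + f*t)
s(P) = -7 + 2*P² (s(P) = (P² + P²) - 7 = 2*P² - 7 = -7 + 2*P²)
s(-5) + 42*Y(-4, 6) = (-7 + 2*(-5)²) + 42*(1 - 4*6) = (-7 + 2*25) + 42*(1 - 24) = (-7 + 50) + 42*(-23) = 43 - 966 = -923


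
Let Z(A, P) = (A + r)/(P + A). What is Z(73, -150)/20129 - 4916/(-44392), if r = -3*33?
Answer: 1905156205/17201156434 ≈ 0.11076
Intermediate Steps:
r = -99
Z(A, P) = (-99 + A)/(A + P) (Z(A, P) = (A - 99)/(P + A) = (-99 + A)/(A + P))
Z(73, -150)/20129 - 4916/(-44392) = ((-99 + 73)/(73 - 150))/20129 - 4916/(-44392) = (-26/(-77))*(1/20129) - 4916*(-1/44392) = -1/77*(-26)*(1/20129) + 1229/11098 = (26/77)*(1/20129) + 1229/11098 = 26/1549933 + 1229/11098 = 1905156205/17201156434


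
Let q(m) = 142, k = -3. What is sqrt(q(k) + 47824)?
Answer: sqrt(47966) ≈ 219.01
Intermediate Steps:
sqrt(q(k) + 47824) = sqrt(142 + 47824) = sqrt(47966)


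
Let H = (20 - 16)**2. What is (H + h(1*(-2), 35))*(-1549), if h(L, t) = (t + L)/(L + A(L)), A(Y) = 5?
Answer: -41823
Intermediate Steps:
h(L, t) = (L + t)/(5 + L) (h(L, t) = (t + L)/(L + 5) = (L + t)/(5 + L))
H = 16 (H = 4**2 = 16)
(H + h(1*(-2), 35))*(-1549) = (16 + (1*(-2) + 35)/(5 + 1*(-2)))*(-1549) = (16 + (-2 + 35)/(5 - 2))*(-1549) = (16 + 33/3)*(-1549) = (16 + (1/3)*33)*(-1549) = (16 + 11)*(-1549) = 27*(-1549) = -41823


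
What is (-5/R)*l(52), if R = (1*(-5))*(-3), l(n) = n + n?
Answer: -104/3 ≈ -34.667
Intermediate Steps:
l(n) = 2*n
R = 15 (R = -5*(-3) = 15)
(-5/R)*l(52) = (-5/15)*(2*52) = -5*1/15*104 = -⅓*104 = -104/3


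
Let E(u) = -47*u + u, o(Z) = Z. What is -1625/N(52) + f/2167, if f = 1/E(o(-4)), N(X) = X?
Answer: -12460249/398728 ≈ -31.250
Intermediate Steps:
E(u) = -46*u
f = 1/184 (f = 1/(-46*(-4)) = 1/184 ≈ 0.0054348)
-1625/N(52) + f/2167 = -1625/52 + (1/184)/2167 = -1625*1/52 + (1/184)*(1/2167) = -125/4 + 1/398728 = -12460249/398728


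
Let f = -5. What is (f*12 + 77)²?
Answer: 289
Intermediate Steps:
(f*12 + 77)² = (-5*12 + 77)² = (-60 + 77)² = 17² = 289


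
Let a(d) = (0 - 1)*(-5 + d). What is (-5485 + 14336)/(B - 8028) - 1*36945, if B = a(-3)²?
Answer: -294238831/7964 ≈ -36946.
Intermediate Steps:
a(d) = 5 - d (a(d) = -(-5 + d) = 5 - d)
B = 64 (B = (5 - 1*(-3))² = (5 + 3)² = 8² = 64)
(-5485 + 14336)/(B - 8028) - 1*36945 = (-5485 + 14336)/(64 - 8028) - 1*36945 = 8851/(-7964) - 36945 = 8851*(-1/7964) - 36945 = -8851/7964 - 36945 = -294238831/7964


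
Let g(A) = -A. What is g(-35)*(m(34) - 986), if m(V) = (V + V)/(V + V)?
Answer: -34475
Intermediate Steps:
m(V) = 1 (m(V) = (2*V)/((2*V)) = (2*V)*(1/(2*V)) = 1)
g(-35)*(m(34) - 986) = (-1*(-35))*(1 - 986) = 35*(-985) = -34475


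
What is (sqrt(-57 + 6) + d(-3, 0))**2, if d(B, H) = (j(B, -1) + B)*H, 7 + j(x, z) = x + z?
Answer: -51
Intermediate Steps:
j(x, z) = -7 + x + z (j(x, z) = -7 + (x + z) = -7 + x + z)
d(B, H) = H*(-8 + 2*B) (d(B, H) = ((-7 + B - 1) + B)*H = ((-8 + B) + B)*H = (-8 + 2*B)*H = H*(-8 + 2*B))
(sqrt(-57 + 6) + d(-3, 0))**2 = (sqrt(-57 + 6) + 2*0*(-4 - 3))**2 = (sqrt(-51) + 2*0*(-7))**2 = (I*sqrt(51) + 0)**2 = (I*sqrt(51))**2 = -51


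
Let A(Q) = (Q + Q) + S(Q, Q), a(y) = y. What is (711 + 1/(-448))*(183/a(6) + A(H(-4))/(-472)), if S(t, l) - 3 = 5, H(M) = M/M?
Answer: 2291164711/105728 ≈ 21670.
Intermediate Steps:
H(M) = 1
S(t, l) = 8 (S(t, l) = 3 + 5 = 8)
A(Q) = 8 + 2*Q (A(Q) = (Q + Q) + 8 = 2*Q + 8 = 8 + 2*Q)
(711 + 1/(-448))*(183/a(6) + A(H(-4))/(-472)) = (711 + 1/(-448))*(183/6 + (8 + 2*1)/(-472)) = (711 - 1/448)*(183*(⅙) + (8 + 2)*(-1/472)) = 318527*(61/2 + 10*(-1/472))/448 = 318527*(61/2 - 5/236)/448 = (318527/448)*(7193/236) = 2291164711/105728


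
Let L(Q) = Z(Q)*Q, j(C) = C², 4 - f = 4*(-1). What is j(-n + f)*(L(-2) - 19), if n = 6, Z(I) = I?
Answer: -60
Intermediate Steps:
f = 8 (f = 4 - 4*(-1) = 4 - 1*(-4) = 4 + 4 = 8)
L(Q) = Q² (L(Q) = Q*Q = Q²)
j(-n + f)*(L(-2) - 19) = (-1*6 + 8)²*((-2)² - 19) = (-6 + 8)²*(4 - 19) = 2²*(-15) = 4*(-15) = -60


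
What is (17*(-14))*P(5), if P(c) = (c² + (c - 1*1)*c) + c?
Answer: -11900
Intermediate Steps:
P(c) = c + c² + c*(-1 + c) (P(c) = (c² + (c - 1)*c) + c = (c² + (-1 + c)*c) + c = (c² + c*(-1 + c)) + c = c + c² + c*(-1 + c))
(17*(-14))*P(5) = (17*(-14))*(2*5²) = -476*25 = -238*50 = -11900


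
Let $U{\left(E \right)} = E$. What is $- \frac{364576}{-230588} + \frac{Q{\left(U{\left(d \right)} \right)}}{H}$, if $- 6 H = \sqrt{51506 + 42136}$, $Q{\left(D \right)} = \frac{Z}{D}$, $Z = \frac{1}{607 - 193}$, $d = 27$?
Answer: $\frac{91144}{57647} - \frac{\sqrt{93642}}{174455046} \approx 1.5811$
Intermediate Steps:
$Z = \frac{1}{414} \approx 0.0024155$
$Q{\left(D \right)} = \frac{1}{414 D}$
$H = - \frac{\sqrt{93642}}{6}$ ($H = - \frac{\sqrt{51506 + 42136}}{6} = - \frac{\sqrt{93642}}{6} \approx -51.002$)
$- \frac{364576}{-230588} + \frac{Q{\left(U{\left(d \right)} \right)}}{H} = - \frac{364576}{-230588} + \frac{\frac{1}{414} \cdot \frac{1}{27}}{\left(- \frac{1}{6}\right) \sqrt{93642}} = \left(-364576\right) \left(- \frac{1}{230588}\right) + \frac{1}{414} \cdot \frac{1}{27} \left(- \frac{\sqrt{93642}}{15607}\right) = \frac{91144}{57647} + \frac{\left(- \frac{1}{15607}\right) \sqrt{93642}}{11178} = \frac{91144}{57647} - \frac{\sqrt{93642}}{174455046}$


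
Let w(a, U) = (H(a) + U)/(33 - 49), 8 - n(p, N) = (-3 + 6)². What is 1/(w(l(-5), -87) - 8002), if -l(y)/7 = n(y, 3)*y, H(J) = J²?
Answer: -8/64585 ≈ -0.00012387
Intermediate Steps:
n(p, N) = -1 (n(p, N) = 8 - (-3 + 6)² = 8 - 1*3² = 8 - 1*9 = 8 - 9 = -1)
l(y) = 7*y (l(y) = -(-7)*y = 7*y)
w(a, U) = -U/16 - a²/16 (w(a, U) = (a² + U)/(33 - 49) = (U + a²)/(-16) = (U + a²)*(-1/16) = -U/16 - a²/16)
1/(w(l(-5), -87) - 8002) = 1/((-1/16*(-87) - (7*(-5))²/16) - 8002) = 1/((87/16 - 1/16*(-35)²) - 8002) = 1/((87/16 - 1/16*1225) - 8002) = 1/((87/16 - 1225/16) - 8002) = 1/(-569/8 - 8002) = 1/(-64585/8) = -8/64585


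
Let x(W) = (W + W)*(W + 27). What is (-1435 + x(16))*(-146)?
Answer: 8614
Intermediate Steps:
x(W) = 2*W*(27 + W) (x(W) = (2*W)*(27 + W) = 2*W*(27 + W))
(-1435 + x(16))*(-146) = (-1435 + 2*16*(27 + 16))*(-146) = (-1435 + 2*16*43)*(-146) = (-1435 + 1376)*(-146) = -59*(-146) = 8614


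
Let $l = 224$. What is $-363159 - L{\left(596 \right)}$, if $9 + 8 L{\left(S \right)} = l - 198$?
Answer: $- \frac{2905289}{8} \approx -3.6316 \cdot 10^{5}$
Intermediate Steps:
$L{\left(S \right)} = \frac{17}{8}$ ($L{\left(S \right)} = - \frac{9}{8} + \frac{224 - 198}{8} = - \frac{9}{8} + \frac{1}{8} \cdot 26 = - \frac{9}{8} + \frac{13}{4} = \frac{17}{8}$)
$-363159 - L{\left(596 \right)} = -363159 - \frac{17}{8} = - \frac{2905289}{8}$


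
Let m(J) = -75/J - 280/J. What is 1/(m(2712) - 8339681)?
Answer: -2712/22617215227 ≈ -1.1991e-7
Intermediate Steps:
m(J) = -355/J
1/(m(2712) - 8339681) = 1/(-355/2712 - 8339681) = 1/(-22617215227/2712) = -2712/22617215227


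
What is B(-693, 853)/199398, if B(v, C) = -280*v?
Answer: 32340/33233 ≈ 0.97313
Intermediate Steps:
B(-693, 853)/199398 = -280*(-693)/199398 = 194040*(1/199398) = 32340/33233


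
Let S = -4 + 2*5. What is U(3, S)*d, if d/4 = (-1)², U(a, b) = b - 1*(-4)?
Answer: 40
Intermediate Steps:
S = 6 (S = -4 + 10 = 6)
U(a, b) = 4 + b (U(a, b) = b + 4 = 4 + b)
d = 4 (d = 4*(-1)² = 4*1 = 4)
U(3, S)*d = (4 + 6)*4 = 10*4 = 40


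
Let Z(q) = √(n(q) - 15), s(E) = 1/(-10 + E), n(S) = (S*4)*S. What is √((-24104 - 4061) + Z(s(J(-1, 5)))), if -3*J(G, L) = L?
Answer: √(-34502125 + 35*I*√18339)/35 ≈ 0.011527 + 167.82*I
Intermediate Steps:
J(G, L) = -L/3
n(S) = 4*S² (n(S) = (4*S)*S = 4*S²)
Z(q) = √(-15 + 4*q²) (Z(q) = √(4*q² - 15) = √(-15 + 4*q²))
√((-24104 - 4061) + Z(s(J(-1, 5)))) = √((-24104 - 4061) + √(-15 + 4*(1/(-10 - ⅓*5))²)) = √(-28165 + √(-15 + 4*(1/(-10 - 5/3))²)) = √(-28165 + √(-15 + 4*(1/(-35/3))²)) = √(-28165 + √(-15 + 4*(-3/35)²)) = √(-28165 + √(-15 + 4*(9/1225))) = √(-28165 + √(-15 + 36/1225)) = √(-28165 + √(-18339/1225)) = √(-28165 + I*√18339/35)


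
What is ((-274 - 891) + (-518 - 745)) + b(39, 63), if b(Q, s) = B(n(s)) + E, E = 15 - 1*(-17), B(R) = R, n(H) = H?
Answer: -2333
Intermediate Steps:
E = 32 (E = 15 + 17 = 32)
b(Q, s) = 32 + s (b(Q, s) = s + 32 = 32 + s)
((-274 - 891) + (-518 - 745)) + b(39, 63) = ((-274 - 891) + (-518 - 745)) + (32 + 63) = (-1165 - 1263) + 95 = -2428 + 95 = -2333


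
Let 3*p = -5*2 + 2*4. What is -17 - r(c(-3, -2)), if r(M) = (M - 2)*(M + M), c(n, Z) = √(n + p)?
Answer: -29/3 + 4*I*√33/3 ≈ -9.6667 + 7.6594*I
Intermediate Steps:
p = -⅔ (p = (-5*2 + 2*4)/3 = (-10 + 8)/3 = (⅓)*(-2) = -⅔ ≈ -0.66667)
c(n, Z) = √(-⅔ + n) (c(n, Z) = √(n - ⅔) = √(-⅔ + n))
r(M) = 2*M*(-2 + M) (r(M) = (-2 + M)*(2*M) = 2*M*(-2 + M))
-17 - r(c(-3, -2)) = -17 - 2*√(-6 + 9*(-3))/3*(-2 + √(-6 + 9*(-3))/3) = -17 - 2*√(-6 - 27)/3*(-2 + √(-6 - 27)/3) = -17 - 2*√(-33)/3*(-2 + √(-33)/3) = -17 - 2*(I*√33)/3*(-2 + (I*√33)/3) = -17 - 2*I*√33/3*(-2 + I*√33/3) = -17 - 2*I*√33*(-2 + I*√33/3)/3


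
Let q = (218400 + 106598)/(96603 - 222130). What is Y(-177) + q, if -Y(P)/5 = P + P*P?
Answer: -19552410518/125527 ≈ -1.5576e+5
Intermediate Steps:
Y(P) = -5*P - 5*P² (Y(P) = -5*(P + P*P) = -5*(P + P²) = -5*P - 5*P²)
q = -324998/125527 (q = 324998/(-125527) = 324998*(-1/125527) = -324998/125527 ≈ -2.5891)
Y(-177) + q = -5*(-177)*(1 - 177) - 324998/125527 = -5*(-177)*(-176) - 324998/125527 = -155760 - 324998/125527 = -19552410518/125527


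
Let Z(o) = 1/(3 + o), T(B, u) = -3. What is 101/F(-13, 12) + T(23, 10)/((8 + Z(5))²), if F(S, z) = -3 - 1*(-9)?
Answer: 425573/25350 ≈ 16.788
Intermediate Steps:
F(S, z) = 6 (F(S, z) = -3 + 9 = 6)
101/F(-13, 12) + T(23, 10)/((8 + Z(5))²) = 101/6 - 3/(8 + 1/(3 + 5))² = 101*(⅙) - 3/(8 + 1/8)² = 101/6 - 3/(8 + ⅛)² = 101/6 - 3/((65/8)²) = 101/6 - 3/4225/64 = 101/6 - 3*64/4225 = 101/6 - 192/4225 = 425573/25350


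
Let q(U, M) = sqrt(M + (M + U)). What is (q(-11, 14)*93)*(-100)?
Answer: -9300*sqrt(17) ≈ -38345.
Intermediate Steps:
q(U, M) = sqrt(U + 2*M)
(q(-11, 14)*93)*(-100) = (sqrt(-11 + 2*14)*93)*(-100) = (sqrt(-11 + 28)*93)*(-100) = (sqrt(17)*93)*(-100) = (93*sqrt(17))*(-100) = -9300*sqrt(17)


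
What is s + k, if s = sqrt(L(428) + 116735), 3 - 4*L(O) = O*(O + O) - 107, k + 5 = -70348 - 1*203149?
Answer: -273502 + sqrt(100682)/2 ≈ -2.7334e+5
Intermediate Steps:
k = -273502 (k = -5 + (-70348 - 1*203149) = -5 + (-70348 - 203149) = -5 - 273497 = -273502)
L(O) = 55/2 - O**2/2 (L(O) = 3/4 - (O*(O + O) - 107)/4 = 3/4 - (O*(2*O) - 107)/4 = 3/4 - (2*O**2 - 107)/4 = 3/4 - (-107 + 2*O**2)/4 = 3/4 + (107/4 - O**2/2) = 55/2 - O**2/2)
s = sqrt(100682)/2 (s = sqrt((55/2 - 1/2*428**2) + 116735) = sqrt((55/2 - 1/2*183184) + 116735) = sqrt((55/2 - 91592) + 116735) = sqrt(-183129/2 + 116735) = sqrt(50341/2) = sqrt(100682)/2 ≈ 158.65)
s + k = sqrt(100682)/2 - 273502 = -273502 + sqrt(100682)/2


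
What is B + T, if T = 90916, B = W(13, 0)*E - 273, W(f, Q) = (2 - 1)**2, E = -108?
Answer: 90535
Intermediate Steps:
W(f, Q) = 1 (W(f, Q) = 1**2 = 1)
B = -381 (B = 1*(-108) - 273 = -108 - 273 = -381)
B + T = -381 + 90916 = 90535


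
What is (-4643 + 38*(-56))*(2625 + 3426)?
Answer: -40971321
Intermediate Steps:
(-4643 + 38*(-56))*(2625 + 3426) = (-4643 - 2128)*6051 = -6771*6051 = -40971321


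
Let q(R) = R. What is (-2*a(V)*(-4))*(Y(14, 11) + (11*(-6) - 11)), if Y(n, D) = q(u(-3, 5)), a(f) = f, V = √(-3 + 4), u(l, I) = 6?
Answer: -568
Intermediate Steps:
V = 1 (V = √1 = 1)
Y(n, D) = 6
(-2*a(V)*(-4))*(Y(14, 11) + (11*(-6) - 11)) = (-2*1*(-4))*(6 + (11*(-6) - 11)) = (-2*(-4))*(6 + (-66 - 11)) = 8*(6 - 77) = 8*(-71) = -568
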